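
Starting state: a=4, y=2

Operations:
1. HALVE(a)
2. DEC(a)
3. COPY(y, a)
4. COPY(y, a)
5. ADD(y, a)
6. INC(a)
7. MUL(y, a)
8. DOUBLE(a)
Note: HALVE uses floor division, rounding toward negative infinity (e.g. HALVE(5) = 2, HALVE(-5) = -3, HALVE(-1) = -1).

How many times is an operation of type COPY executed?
2

Counting COPY operations:
Step 3: COPY(y, a) ← COPY
Step 4: COPY(y, a) ← COPY
Total: 2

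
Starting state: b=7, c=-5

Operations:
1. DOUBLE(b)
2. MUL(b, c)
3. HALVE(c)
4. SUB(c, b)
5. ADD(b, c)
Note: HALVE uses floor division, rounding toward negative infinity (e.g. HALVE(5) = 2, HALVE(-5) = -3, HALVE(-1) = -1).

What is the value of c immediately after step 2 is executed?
c = -5

Tracing c through execution:
Initial: c = -5
After step 1 (DOUBLE(b)): c = -5
After step 2 (MUL(b, c)): c = -5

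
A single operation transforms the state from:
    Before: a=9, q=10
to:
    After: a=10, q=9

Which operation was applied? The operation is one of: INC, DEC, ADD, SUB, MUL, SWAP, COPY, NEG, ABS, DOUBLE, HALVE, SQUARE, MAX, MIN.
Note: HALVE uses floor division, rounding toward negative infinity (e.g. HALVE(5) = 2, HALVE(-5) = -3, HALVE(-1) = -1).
SWAP(a, q)

Analyzing the change:
Before: a=9, q=10
After: a=10, q=9
Variable a changed from 9 to 10
Variable q changed from 10 to 9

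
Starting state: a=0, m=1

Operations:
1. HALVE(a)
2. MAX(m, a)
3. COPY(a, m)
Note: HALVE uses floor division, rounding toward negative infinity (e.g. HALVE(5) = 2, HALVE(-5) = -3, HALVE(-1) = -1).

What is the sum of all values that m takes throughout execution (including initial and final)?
4

Values of m at each step:
Initial: m = 1
After step 1: m = 1
After step 2: m = 1
After step 3: m = 1
Sum = 1 + 1 + 1 + 1 = 4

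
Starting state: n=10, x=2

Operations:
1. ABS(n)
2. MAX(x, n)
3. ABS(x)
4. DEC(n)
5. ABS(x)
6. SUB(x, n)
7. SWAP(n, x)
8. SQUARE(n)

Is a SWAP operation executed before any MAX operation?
No

First SWAP: step 7
First MAX: step 2
Since 7 > 2, MAX comes first.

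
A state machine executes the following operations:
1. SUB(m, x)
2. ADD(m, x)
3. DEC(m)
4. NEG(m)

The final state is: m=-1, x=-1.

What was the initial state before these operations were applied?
m=2, x=-1

Working backwards:
Final state: m=-1, x=-1
Before step 4 (NEG(m)): m=1, x=-1
Before step 3 (DEC(m)): m=2, x=-1
Before step 2 (ADD(m, x)): m=3, x=-1
Before step 1 (SUB(m, x)): m=2, x=-1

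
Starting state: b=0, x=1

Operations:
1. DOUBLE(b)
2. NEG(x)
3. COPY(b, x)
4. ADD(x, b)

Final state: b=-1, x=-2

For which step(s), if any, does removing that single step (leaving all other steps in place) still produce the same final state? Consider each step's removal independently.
Step(s) 1

Testing removal of each single step:
Without step 1: final = b=-1, x=-2 (same)
Without step 2: final = b=1, x=2 (different)
Without step 3: final = b=0, x=-1 (different)
Without step 4: final = b=-1, x=-1 (different)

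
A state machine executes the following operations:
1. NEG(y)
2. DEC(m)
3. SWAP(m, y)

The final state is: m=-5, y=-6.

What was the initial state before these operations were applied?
m=-5, y=5

Working backwards:
Final state: m=-5, y=-6
Before step 3 (SWAP(m, y)): m=-6, y=-5
Before step 2 (DEC(m)): m=-5, y=-5
Before step 1 (NEG(y)): m=-5, y=5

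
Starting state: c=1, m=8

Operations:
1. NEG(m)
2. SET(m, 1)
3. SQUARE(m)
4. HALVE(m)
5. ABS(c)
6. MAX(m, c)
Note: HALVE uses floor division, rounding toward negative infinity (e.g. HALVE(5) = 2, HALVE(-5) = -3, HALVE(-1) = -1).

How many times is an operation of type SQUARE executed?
1

Counting SQUARE operations:
Step 3: SQUARE(m) ← SQUARE
Total: 1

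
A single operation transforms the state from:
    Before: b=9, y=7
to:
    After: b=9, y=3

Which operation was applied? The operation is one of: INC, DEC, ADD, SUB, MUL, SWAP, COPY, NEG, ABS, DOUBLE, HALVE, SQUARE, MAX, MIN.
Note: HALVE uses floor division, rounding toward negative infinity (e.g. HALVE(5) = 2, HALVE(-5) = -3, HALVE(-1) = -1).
HALVE(y)

Analyzing the change:
Before: b=9, y=7
After: b=9, y=3
Variable y changed from 7 to 3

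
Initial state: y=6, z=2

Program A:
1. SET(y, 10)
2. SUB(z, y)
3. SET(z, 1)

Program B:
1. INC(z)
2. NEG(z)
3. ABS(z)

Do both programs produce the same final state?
No

Program A final state: y=10, z=1
Program B final state: y=6, z=3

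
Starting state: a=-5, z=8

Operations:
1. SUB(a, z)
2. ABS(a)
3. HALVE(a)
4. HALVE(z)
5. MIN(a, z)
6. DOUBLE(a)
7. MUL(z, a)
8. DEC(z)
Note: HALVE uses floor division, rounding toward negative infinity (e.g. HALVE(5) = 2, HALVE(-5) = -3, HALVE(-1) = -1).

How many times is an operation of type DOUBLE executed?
1

Counting DOUBLE operations:
Step 6: DOUBLE(a) ← DOUBLE
Total: 1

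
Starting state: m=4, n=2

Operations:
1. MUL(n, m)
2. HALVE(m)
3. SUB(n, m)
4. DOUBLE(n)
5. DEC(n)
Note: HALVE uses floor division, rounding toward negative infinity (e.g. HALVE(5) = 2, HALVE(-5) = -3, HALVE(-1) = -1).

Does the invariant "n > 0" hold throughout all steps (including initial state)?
Yes

The invariant holds at every step.

State at each step:
Initial: m=4, n=2
After step 1: m=4, n=8
After step 2: m=2, n=8
After step 3: m=2, n=6
After step 4: m=2, n=12
After step 5: m=2, n=11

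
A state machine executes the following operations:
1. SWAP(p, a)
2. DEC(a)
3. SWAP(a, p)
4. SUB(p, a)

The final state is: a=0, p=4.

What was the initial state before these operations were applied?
a=0, p=5

Working backwards:
Final state: a=0, p=4
Before step 4 (SUB(p, a)): a=0, p=4
Before step 3 (SWAP(a, p)): a=4, p=0
Before step 2 (DEC(a)): a=5, p=0
Before step 1 (SWAP(p, a)): a=0, p=5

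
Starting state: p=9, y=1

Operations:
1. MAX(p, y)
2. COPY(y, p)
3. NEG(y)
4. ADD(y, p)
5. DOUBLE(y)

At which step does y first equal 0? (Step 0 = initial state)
Step 4

Tracing y:
Initial: y = 1
After step 1: y = 1
After step 2: y = 9
After step 3: y = -9
After step 4: y = 0 ← first occurrence
After step 5: y = 0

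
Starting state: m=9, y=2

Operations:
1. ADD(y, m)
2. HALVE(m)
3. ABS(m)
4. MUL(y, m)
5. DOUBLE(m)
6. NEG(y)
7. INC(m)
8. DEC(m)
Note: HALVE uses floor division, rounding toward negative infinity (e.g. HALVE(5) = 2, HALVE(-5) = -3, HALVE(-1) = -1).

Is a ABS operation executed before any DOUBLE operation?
Yes

First ABS: step 3
First DOUBLE: step 5
Since 3 < 5, ABS comes first.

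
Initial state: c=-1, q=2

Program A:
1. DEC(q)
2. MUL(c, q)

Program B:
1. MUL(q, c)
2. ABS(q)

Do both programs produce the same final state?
No

Program A final state: c=-1, q=1
Program B final state: c=-1, q=2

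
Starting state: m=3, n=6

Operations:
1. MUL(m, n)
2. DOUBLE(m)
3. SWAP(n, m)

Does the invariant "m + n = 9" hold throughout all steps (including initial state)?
No, violated after step 1

The invariant is violated after step 1.

State at each step:
Initial: m=3, n=6
After step 1: m=18, n=6
After step 2: m=36, n=6
After step 3: m=6, n=36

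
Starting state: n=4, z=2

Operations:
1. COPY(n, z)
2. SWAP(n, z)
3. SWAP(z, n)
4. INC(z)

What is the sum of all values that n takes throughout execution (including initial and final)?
12

Values of n at each step:
Initial: n = 4
After step 1: n = 2
After step 2: n = 2
After step 3: n = 2
After step 4: n = 2
Sum = 4 + 2 + 2 + 2 + 2 = 12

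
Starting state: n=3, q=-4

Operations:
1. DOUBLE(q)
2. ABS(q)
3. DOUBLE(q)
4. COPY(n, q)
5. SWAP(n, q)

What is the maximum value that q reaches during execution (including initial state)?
16

Values of q at each step:
Initial: q = -4
After step 1: q = -8
After step 2: q = 8
After step 3: q = 16 ← maximum
After step 4: q = 16
After step 5: q = 16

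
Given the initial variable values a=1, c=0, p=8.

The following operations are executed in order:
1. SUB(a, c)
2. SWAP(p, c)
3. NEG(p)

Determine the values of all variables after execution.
{a: 1, c: 8, p: 0}

Step-by-step execution:
Initial: a=1, c=0, p=8
After step 1 (SUB(a, c)): a=1, c=0, p=8
After step 2 (SWAP(p, c)): a=1, c=8, p=0
After step 3 (NEG(p)): a=1, c=8, p=0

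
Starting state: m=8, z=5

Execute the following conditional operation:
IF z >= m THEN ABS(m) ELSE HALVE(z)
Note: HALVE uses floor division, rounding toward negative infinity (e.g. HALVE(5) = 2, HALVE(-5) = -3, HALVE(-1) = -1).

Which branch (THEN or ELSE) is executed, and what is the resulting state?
Branch: ELSE, Final state: m=8, z=2

Evaluating condition: z >= m
z = 5, m = 8
Condition is False, so ELSE branch executes
After HALVE(z): m=8, z=2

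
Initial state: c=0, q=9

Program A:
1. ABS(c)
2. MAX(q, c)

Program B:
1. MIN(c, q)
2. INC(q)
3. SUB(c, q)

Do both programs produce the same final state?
No

Program A final state: c=0, q=9
Program B final state: c=-10, q=10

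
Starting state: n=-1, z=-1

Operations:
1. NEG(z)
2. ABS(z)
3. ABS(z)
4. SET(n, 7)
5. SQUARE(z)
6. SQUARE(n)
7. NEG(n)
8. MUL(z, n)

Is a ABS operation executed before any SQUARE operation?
Yes

First ABS: step 2
First SQUARE: step 5
Since 2 < 5, ABS comes first.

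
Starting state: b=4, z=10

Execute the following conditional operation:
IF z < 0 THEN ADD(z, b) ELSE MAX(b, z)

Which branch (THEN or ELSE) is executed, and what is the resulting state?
Branch: ELSE, Final state: b=10, z=10

Evaluating condition: z < 0
z = 10
Condition is False, so ELSE branch executes
After MAX(b, z): b=10, z=10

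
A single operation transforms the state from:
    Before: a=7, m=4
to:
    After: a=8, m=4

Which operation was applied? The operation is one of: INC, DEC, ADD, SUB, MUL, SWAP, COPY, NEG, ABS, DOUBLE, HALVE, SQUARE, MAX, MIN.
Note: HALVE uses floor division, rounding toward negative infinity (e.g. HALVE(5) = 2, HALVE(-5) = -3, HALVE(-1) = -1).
INC(a)

Analyzing the change:
Before: a=7, m=4
After: a=8, m=4
Variable a changed from 7 to 8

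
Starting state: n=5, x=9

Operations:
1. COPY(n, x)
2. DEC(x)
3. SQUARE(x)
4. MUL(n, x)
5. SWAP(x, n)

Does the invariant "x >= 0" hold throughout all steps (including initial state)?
Yes

The invariant holds at every step.

State at each step:
Initial: n=5, x=9
After step 1: n=9, x=9
After step 2: n=9, x=8
After step 3: n=9, x=64
After step 4: n=576, x=64
After step 5: n=64, x=576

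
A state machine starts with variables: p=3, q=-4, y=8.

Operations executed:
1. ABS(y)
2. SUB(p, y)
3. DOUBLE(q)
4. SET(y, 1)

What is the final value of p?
p = -5

Tracing execution:
Step 1: ABS(y) → p = 3
Step 2: SUB(p, y) → p = -5
Step 3: DOUBLE(q) → p = -5
Step 4: SET(y, 1) → p = -5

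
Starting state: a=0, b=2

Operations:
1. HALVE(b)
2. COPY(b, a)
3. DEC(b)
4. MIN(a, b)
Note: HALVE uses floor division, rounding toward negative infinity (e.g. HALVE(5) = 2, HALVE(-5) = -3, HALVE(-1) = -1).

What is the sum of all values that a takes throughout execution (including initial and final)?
-1

Values of a at each step:
Initial: a = 0
After step 1: a = 0
After step 2: a = 0
After step 3: a = 0
After step 4: a = -1
Sum = 0 + 0 + 0 + 0 + -1 = -1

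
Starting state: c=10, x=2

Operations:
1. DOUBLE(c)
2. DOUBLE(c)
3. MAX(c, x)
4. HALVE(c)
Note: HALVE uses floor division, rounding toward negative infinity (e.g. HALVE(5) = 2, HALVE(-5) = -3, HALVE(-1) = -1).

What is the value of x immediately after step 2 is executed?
x = 2

Tracing x through execution:
Initial: x = 2
After step 1 (DOUBLE(c)): x = 2
After step 2 (DOUBLE(c)): x = 2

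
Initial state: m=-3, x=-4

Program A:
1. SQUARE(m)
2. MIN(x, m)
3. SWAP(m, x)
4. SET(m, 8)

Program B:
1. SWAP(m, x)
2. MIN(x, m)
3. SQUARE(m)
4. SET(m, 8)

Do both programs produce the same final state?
No

Program A final state: m=8, x=9
Program B final state: m=8, x=-4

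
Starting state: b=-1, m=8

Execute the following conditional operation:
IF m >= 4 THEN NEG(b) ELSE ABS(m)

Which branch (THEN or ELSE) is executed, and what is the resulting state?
Branch: THEN, Final state: b=1, m=8

Evaluating condition: m >= 4
m = 8
Condition is True, so THEN branch executes
After NEG(b): b=1, m=8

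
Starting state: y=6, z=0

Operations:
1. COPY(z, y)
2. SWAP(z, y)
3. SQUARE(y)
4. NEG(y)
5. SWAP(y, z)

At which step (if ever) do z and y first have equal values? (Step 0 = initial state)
Step 1

z and y first become equal after step 1.

Comparing values at each step:
Initial: z=0, y=6
After step 1: z=6, y=6 ← equal!
After step 2: z=6, y=6 ← equal!
After step 3: z=6, y=36
After step 4: z=6, y=-36
After step 5: z=-36, y=6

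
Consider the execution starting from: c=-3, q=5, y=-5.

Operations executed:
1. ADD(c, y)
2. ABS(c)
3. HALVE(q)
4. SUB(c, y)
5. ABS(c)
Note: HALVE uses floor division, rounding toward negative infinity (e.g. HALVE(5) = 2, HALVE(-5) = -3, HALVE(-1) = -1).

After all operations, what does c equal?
c = 13

Tracing execution:
Step 1: ADD(c, y) → c = -8
Step 2: ABS(c) → c = 8
Step 3: HALVE(q) → c = 8
Step 4: SUB(c, y) → c = 13
Step 5: ABS(c) → c = 13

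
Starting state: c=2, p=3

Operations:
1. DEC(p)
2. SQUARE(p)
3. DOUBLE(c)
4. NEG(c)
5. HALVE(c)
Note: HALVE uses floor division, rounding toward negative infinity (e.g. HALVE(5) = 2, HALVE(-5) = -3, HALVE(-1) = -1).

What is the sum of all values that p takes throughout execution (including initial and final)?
21

Values of p at each step:
Initial: p = 3
After step 1: p = 2
After step 2: p = 4
After step 3: p = 4
After step 4: p = 4
After step 5: p = 4
Sum = 3 + 2 + 4 + 4 + 4 + 4 = 21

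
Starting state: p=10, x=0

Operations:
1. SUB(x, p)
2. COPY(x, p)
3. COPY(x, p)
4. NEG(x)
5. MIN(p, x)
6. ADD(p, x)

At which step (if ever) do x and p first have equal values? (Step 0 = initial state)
Step 2

x and p first become equal after step 2.

Comparing values at each step:
Initial: x=0, p=10
After step 1: x=-10, p=10
After step 2: x=10, p=10 ← equal!
After step 3: x=10, p=10 ← equal!
After step 4: x=-10, p=10
After step 5: x=-10, p=-10 ← equal!
After step 6: x=-10, p=-20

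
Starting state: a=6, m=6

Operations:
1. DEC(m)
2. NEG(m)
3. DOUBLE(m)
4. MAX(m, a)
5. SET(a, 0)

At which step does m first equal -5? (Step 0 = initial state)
Step 2

Tracing m:
Initial: m = 6
After step 1: m = 5
After step 2: m = -5 ← first occurrence
After step 3: m = -10
After step 4: m = 6
After step 5: m = 6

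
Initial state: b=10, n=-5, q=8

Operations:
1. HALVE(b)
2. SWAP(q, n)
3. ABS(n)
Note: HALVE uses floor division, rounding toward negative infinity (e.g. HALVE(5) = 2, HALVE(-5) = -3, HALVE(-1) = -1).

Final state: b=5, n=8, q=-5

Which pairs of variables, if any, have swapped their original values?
(q, n)

Comparing initial and final values:
q: 8 → -5
b: 10 → 5
n: -5 → 8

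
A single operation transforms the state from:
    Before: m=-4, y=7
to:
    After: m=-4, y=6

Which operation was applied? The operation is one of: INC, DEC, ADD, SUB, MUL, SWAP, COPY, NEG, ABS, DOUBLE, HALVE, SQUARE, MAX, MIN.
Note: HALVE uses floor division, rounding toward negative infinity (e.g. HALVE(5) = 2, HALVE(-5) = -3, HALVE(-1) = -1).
DEC(y)

Analyzing the change:
Before: m=-4, y=7
After: m=-4, y=6
Variable y changed from 7 to 6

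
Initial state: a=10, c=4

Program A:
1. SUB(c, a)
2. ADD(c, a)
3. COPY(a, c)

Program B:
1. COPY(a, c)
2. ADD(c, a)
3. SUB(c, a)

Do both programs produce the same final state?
Yes

Program A final state: a=4, c=4
Program B final state: a=4, c=4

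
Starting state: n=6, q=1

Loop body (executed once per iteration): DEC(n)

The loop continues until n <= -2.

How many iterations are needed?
8

Tracing iterations:
Initial: n=6, q=1
After iteration 1: n=5, q=1
After iteration 2: n=4, q=1
After iteration 3: n=3, q=1
After iteration 4: n=2, q=1
After iteration 5: n=1, q=1
After iteration 6: n=0, q=1
After iteration 7: n=-1, q=1
After iteration 8: n=-2, q=1
n <= -2 now holds, so the loop exits after 8 iterations.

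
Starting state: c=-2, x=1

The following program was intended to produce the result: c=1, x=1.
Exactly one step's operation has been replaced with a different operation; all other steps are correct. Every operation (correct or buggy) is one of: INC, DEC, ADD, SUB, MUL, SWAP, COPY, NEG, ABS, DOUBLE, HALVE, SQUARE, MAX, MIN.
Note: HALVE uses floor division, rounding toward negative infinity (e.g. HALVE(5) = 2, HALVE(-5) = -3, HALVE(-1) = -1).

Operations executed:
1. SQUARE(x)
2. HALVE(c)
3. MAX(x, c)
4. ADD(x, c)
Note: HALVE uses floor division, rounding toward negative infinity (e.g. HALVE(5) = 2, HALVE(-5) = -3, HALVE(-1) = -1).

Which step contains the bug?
Step 4

Trace with buggy code:
Initial: c=-2, x=1
After step 1: c=-2, x=1
After step 2: c=-1, x=1
After step 3: c=-1, x=1
After step 4: c=-1, x=0
Actual final c=-1, x=0 ≠ expected c=1, x=1.
Step 4 is the only position where a single-operation replacement can produce the expected result.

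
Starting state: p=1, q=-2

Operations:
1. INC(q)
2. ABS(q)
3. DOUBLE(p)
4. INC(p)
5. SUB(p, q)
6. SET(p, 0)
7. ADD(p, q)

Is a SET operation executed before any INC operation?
No

First SET: step 6
First INC: step 1
Since 6 > 1, INC comes first.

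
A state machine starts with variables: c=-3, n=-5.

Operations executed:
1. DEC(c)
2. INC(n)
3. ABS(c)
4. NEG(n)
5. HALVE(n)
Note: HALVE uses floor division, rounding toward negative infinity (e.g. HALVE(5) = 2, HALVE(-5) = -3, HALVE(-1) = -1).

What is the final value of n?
n = 2

Tracing execution:
Step 1: DEC(c) → n = -5
Step 2: INC(n) → n = -4
Step 3: ABS(c) → n = -4
Step 4: NEG(n) → n = 4
Step 5: HALVE(n) → n = 2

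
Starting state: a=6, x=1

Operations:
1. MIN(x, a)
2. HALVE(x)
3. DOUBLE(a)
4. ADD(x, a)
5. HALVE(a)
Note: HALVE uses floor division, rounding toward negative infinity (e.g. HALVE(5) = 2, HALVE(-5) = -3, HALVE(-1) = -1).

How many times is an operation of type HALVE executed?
2

Counting HALVE operations:
Step 2: HALVE(x) ← HALVE
Step 5: HALVE(a) ← HALVE
Total: 2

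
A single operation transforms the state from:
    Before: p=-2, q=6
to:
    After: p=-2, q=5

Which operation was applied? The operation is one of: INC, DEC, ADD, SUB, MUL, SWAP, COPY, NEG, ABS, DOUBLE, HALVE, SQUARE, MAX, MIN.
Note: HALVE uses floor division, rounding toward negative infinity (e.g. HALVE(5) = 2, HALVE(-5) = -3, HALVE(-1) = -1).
DEC(q)

Analyzing the change:
Before: p=-2, q=6
After: p=-2, q=5
Variable q changed from 6 to 5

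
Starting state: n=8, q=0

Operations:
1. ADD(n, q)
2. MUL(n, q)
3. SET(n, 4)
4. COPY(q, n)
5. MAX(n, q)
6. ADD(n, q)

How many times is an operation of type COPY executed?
1

Counting COPY operations:
Step 4: COPY(q, n) ← COPY
Total: 1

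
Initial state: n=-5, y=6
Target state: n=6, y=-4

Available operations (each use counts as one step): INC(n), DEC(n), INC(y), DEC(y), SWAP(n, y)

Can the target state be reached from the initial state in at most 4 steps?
Yes

Path (2 steps): INC(n) → SWAP(n, y)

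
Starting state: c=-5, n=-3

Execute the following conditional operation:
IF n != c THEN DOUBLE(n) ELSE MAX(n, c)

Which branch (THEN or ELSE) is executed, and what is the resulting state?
Branch: THEN, Final state: c=-5, n=-6

Evaluating condition: n != c
n = -3, c = -5
Condition is True, so THEN branch executes
After DOUBLE(n): c=-5, n=-6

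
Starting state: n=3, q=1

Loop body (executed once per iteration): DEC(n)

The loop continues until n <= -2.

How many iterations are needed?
5

Tracing iterations:
Initial: n=3, q=1
After iteration 1: n=2, q=1
After iteration 2: n=1, q=1
After iteration 3: n=0, q=1
After iteration 4: n=-1, q=1
After iteration 5: n=-2, q=1
n <= -2 now holds, so the loop exits after 5 iterations.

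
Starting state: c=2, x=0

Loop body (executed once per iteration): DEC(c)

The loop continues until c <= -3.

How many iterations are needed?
5

Tracing iterations:
Initial: c=2, x=0
After iteration 1: c=1, x=0
After iteration 2: c=0, x=0
After iteration 3: c=-1, x=0
After iteration 4: c=-2, x=0
After iteration 5: c=-3, x=0
c <= -3 now holds, so the loop exits after 5 iterations.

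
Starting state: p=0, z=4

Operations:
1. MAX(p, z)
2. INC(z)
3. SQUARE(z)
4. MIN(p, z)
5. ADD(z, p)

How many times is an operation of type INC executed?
1

Counting INC operations:
Step 2: INC(z) ← INC
Total: 1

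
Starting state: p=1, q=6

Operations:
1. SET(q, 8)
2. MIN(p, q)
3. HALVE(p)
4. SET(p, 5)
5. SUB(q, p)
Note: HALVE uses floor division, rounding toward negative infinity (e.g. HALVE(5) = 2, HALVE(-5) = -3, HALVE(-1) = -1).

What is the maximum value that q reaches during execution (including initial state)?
8

Values of q at each step:
Initial: q = 6
After step 1: q = 8 ← maximum
After step 2: q = 8
After step 3: q = 8
After step 4: q = 8
After step 5: q = 3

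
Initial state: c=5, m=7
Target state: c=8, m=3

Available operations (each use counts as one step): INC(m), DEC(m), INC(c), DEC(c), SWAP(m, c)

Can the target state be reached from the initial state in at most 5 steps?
Yes

Path (4 steps): INC(m) → DEC(c) → DEC(c) → SWAP(m, c)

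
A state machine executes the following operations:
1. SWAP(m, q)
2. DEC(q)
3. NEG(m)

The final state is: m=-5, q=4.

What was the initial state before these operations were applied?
m=5, q=5

Working backwards:
Final state: m=-5, q=4
Before step 3 (NEG(m)): m=5, q=4
Before step 2 (DEC(q)): m=5, q=5
Before step 1 (SWAP(m, q)): m=5, q=5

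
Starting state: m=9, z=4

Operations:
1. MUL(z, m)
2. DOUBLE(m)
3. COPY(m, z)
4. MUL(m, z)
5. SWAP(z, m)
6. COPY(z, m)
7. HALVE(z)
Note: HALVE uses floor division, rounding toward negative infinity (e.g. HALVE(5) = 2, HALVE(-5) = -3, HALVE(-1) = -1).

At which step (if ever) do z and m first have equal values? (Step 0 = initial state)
Step 3

z and m first become equal after step 3.

Comparing values at each step:
Initial: z=4, m=9
After step 1: z=36, m=9
After step 2: z=36, m=18
After step 3: z=36, m=36 ← equal!
After step 4: z=36, m=1296
After step 5: z=1296, m=36
After step 6: z=36, m=36 ← equal!
After step 7: z=18, m=36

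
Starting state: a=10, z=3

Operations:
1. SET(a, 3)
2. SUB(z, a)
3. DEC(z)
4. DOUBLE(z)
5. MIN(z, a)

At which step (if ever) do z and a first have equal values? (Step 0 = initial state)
Step 1

z and a first become equal after step 1.

Comparing values at each step:
Initial: z=3, a=10
After step 1: z=3, a=3 ← equal!
After step 2: z=0, a=3
After step 3: z=-1, a=3
After step 4: z=-2, a=3
After step 5: z=-2, a=3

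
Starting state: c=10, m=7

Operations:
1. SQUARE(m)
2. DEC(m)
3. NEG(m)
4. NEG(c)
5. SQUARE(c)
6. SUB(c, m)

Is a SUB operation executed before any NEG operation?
No

First SUB: step 6
First NEG: step 3
Since 6 > 3, NEG comes first.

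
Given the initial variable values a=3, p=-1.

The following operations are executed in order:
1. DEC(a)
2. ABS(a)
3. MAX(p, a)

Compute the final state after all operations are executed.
{a: 2, p: 2}

Step-by-step execution:
Initial: a=3, p=-1
After step 1 (DEC(a)): a=2, p=-1
After step 2 (ABS(a)): a=2, p=-1
After step 3 (MAX(p, a)): a=2, p=2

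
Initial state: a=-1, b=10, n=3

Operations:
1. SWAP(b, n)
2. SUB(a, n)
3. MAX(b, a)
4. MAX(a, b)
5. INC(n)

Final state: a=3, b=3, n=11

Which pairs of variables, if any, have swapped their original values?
None

Comparing initial and final values:
b: 10 → 3
n: 3 → 11
a: -1 → 3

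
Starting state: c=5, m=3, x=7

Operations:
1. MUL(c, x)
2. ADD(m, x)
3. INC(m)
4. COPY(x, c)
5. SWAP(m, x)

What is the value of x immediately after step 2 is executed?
x = 7

Tracing x through execution:
Initial: x = 7
After step 1 (MUL(c, x)): x = 7
After step 2 (ADD(m, x)): x = 7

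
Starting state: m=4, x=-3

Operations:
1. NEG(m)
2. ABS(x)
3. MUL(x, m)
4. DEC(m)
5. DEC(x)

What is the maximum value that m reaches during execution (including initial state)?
4

Values of m at each step:
Initial: m = 4 ← maximum
After step 1: m = -4
After step 2: m = -4
After step 3: m = -4
After step 4: m = -5
After step 5: m = -5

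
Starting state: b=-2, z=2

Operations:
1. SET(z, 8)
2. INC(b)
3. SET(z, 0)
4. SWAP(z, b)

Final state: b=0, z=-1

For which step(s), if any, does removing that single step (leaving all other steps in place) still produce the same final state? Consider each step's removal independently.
Step(s) 1

Testing removal of each single step:
Without step 1: final = b=0, z=-1 (same)
Without step 2: final = b=0, z=-2 (different)
Without step 3: final = b=8, z=-1 (different)
Without step 4: final = b=-1, z=0 (different)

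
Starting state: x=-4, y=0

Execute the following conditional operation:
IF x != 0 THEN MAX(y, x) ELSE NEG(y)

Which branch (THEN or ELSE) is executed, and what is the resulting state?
Branch: THEN, Final state: x=-4, y=0

Evaluating condition: x != 0
x = -4
Condition is True, so THEN branch executes
After MAX(y, x): x=-4, y=0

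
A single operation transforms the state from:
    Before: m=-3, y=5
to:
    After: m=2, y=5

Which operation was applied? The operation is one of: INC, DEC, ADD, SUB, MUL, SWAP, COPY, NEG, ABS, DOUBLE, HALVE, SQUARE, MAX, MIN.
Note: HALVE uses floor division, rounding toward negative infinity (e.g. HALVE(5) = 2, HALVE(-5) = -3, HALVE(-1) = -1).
ADD(m, y)

Analyzing the change:
Before: m=-3, y=5
After: m=2, y=5
Variable m changed from -3 to 2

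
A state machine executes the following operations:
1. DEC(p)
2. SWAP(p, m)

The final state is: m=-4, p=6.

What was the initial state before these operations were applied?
m=6, p=-3

Working backwards:
Final state: m=-4, p=6
Before step 2 (SWAP(p, m)): m=6, p=-4
Before step 1 (DEC(p)): m=6, p=-3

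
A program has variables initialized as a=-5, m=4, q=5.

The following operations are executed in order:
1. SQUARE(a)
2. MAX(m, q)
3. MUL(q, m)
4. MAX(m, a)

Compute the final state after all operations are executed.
{a: 25, m: 25, q: 25}

Step-by-step execution:
Initial: a=-5, m=4, q=5
After step 1 (SQUARE(a)): a=25, m=4, q=5
After step 2 (MAX(m, q)): a=25, m=5, q=5
After step 3 (MUL(q, m)): a=25, m=5, q=25
After step 4 (MAX(m, a)): a=25, m=25, q=25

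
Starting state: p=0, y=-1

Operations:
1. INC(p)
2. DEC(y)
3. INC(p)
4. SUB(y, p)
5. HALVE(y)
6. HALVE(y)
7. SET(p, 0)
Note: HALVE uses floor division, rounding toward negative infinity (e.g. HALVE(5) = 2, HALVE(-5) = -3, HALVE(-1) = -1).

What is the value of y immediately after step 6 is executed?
y = -1

Tracing y through execution:
Initial: y = -1
After step 1 (INC(p)): y = -1
After step 2 (DEC(y)): y = -2
After step 3 (INC(p)): y = -2
After step 4 (SUB(y, p)): y = -4
After step 5 (HALVE(y)): y = -2
After step 6 (HALVE(y)): y = -1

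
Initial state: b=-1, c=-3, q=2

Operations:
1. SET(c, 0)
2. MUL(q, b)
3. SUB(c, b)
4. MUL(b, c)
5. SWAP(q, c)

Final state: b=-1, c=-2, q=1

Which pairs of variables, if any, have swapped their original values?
None

Comparing initial and final values:
c: -3 → -2
q: 2 → 1
b: -1 → -1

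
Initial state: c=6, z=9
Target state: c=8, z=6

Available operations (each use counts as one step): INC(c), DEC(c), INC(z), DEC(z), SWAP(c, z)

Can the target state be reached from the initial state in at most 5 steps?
Yes

Path (2 steps): DEC(z) → SWAP(c, z)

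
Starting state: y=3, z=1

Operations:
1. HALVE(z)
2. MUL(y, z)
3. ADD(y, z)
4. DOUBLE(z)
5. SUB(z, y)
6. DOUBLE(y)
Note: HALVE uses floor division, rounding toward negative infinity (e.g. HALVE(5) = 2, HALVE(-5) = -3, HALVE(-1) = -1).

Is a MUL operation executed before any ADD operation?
Yes

First MUL: step 2
First ADD: step 3
Since 2 < 3, MUL comes first.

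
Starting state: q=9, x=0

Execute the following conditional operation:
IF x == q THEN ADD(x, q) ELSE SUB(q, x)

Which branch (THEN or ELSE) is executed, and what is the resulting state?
Branch: ELSE, Final state: q=9, x=0

Evaluating condition: x == q
x = 0, q = 9
Condition is False, so ELSE branch executes
After SUB(q, x): q=9, x=0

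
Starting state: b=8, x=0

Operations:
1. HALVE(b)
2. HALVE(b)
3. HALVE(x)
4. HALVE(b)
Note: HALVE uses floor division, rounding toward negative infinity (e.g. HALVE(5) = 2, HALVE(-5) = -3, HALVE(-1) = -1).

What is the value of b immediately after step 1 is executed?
b = 4

Tracing b through execution:
Initial: b = 8
After step 1 (HALVE(b)): b = 4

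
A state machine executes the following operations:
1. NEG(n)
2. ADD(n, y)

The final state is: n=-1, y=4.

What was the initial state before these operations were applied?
n=5, y=4

Working backwards:
Final state: n=-1, y=4
Before step 2 (ADD(n, y)): n=-5, y=4
Before step 1 (NEG(n)): n=5, y=4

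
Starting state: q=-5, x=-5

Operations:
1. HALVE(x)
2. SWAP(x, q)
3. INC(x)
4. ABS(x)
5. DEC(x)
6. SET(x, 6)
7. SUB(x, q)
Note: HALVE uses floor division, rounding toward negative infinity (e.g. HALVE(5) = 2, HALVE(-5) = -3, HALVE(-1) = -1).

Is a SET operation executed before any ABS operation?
No

First SET: step 6
First ABS: step 4
Since 6 > 4, ABS comes first.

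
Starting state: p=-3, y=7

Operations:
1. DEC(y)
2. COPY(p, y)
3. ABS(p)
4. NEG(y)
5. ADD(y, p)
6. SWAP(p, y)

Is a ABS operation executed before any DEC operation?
No

First ABS: step 3
First DEC: step 1
Since 3 > 1, DEC comes first.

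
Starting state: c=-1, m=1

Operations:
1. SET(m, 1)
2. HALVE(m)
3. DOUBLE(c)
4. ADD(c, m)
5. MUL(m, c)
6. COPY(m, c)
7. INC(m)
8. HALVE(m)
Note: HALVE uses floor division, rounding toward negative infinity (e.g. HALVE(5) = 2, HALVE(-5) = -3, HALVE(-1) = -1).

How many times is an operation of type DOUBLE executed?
1

Counting DOUBLE operations:
Step 3: DOUBLE(c) ← DOUBLE
Total: 1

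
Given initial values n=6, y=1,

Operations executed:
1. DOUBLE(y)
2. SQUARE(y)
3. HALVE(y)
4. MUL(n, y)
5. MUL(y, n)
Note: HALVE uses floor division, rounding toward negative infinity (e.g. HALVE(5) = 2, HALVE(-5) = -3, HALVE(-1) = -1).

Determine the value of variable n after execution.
n = 12

Tracing execution:
Step 1: DOUBLE(y) → n = 6
Step 2: SQUARE(y) → n = 6
Step 3: HALVE(y) → n = 6
Step 4: MUL(n, y) → n = 12
Step 5: MUL(y, n) → n = 12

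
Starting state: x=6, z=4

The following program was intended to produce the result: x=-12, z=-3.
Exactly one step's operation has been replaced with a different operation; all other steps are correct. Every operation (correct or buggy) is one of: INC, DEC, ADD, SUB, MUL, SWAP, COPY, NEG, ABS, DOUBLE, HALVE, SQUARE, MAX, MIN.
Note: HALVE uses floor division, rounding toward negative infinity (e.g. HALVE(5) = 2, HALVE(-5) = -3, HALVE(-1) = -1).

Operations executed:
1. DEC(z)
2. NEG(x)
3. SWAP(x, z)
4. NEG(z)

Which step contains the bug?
Step 3

Trace with buggy code:
Initial: x=6, z=4
After step 1: x=6, z=3
After step 2: x=-6, z=3
After step 3: x=3, z=-6
After step 4: x=3, z=6
Actual final x=3, z=6 ≠ expected x=-12, z=-3.
Step 3 is the only position where a single-operation replacement can produce the expected result.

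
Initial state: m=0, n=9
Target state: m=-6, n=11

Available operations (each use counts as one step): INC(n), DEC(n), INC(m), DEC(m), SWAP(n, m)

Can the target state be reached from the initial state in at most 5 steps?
No

The target state cannot be reached within 5 steps.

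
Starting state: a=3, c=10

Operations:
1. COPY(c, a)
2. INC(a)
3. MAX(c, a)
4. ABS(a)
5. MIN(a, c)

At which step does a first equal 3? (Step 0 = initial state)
Step 0

Tracing a:
Initial: a = 3 ← first occurrence
After step 1: a = 3
After step 2: a = 4
After step 3: a = 4
After step 4: a = 4
After step 5: a = 4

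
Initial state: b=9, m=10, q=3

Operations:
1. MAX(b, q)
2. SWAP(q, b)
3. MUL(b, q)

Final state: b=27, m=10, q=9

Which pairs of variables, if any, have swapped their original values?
None

Comparing initial and final values:
q: 3 → 9
m: 10 → 10
b: 9 → 27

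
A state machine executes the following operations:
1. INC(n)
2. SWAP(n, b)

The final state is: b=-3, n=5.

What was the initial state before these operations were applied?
b=5, n=-4

Working backwards:
Final state: b=-3, n=5
Before step 2 (SWAP(n, b)): b=5, n=-3
Before step 1 (INC(n)): b=5, n=-4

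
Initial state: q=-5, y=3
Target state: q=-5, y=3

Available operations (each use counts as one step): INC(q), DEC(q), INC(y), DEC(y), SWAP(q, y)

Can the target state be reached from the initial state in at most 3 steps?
Yes

Path (0 steps): 0 steps (already at target)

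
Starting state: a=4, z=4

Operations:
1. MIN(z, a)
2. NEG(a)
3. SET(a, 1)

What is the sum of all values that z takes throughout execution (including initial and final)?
16

Values of z at each step:
Initial: z = 4
After step 1: z = 4
After step 2: z = 4
After step 3: z = 4
Sum = 4 + 4 + 4 + 4 = 16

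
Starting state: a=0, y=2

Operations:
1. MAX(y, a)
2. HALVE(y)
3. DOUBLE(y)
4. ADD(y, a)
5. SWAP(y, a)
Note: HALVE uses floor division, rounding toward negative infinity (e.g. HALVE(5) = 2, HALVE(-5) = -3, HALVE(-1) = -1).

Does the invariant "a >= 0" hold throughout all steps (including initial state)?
Yes

The invariant holds at every step.

State at each step:
Initial: a=0, y=2
After step 1: a=0, y=2
After step 2: a=0, y=1
After step 3: a=0, y=2
After step 4: a=0, y=2
After step 5: a=2, y=0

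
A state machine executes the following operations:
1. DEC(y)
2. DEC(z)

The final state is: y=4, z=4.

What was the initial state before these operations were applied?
y=5, z=5

Working backwards:
Final state: y=4, z=4
Before step 2 (DEC(z)): y=4, z=5
Before step 1 (DEC(y)): y=5, z=5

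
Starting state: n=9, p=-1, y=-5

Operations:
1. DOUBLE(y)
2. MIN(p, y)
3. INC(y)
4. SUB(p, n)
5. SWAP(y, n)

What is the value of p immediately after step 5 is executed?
p = -19

Tracing p through execution:
Initial: p = -1
After step 1 (DOUBLE(y)): p = -1
After step 2 (MIN(p, y)): p = -10
After step 3 (INC(y)): p = -10
After step 4 (SUB(p, n)): p = -19
After step 5 (SWAP(y, n)): p = -19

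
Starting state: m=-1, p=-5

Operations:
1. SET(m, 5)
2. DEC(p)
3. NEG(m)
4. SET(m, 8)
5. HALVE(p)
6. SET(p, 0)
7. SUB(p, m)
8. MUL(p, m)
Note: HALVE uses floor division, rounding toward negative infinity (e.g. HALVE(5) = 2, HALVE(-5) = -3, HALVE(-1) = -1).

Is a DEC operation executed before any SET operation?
No

First DEC: step 2
First SET: step 1
Since 2 > 1, SET comes first.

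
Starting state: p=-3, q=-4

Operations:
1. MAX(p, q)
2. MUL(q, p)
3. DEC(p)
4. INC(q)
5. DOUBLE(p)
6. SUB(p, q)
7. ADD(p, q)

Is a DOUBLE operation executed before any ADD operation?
Yes

First DOUBLE: step 5
First ADD: step 7
Since 5 < 7, DOUBLE comes first.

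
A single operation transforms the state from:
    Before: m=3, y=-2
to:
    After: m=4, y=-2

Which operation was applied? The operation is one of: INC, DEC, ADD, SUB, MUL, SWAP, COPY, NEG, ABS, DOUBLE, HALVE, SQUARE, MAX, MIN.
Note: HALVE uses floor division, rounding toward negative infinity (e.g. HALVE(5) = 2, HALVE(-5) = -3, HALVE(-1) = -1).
INC(m)

Analyzing the change:
Before: m=3, y=-2
After: m=4, y=-2
Variable m changed from 3 to 4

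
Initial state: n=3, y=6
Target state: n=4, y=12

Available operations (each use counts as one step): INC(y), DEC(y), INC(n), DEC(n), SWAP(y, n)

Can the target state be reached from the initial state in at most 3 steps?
No

The target state cannot be reached within 3 steps.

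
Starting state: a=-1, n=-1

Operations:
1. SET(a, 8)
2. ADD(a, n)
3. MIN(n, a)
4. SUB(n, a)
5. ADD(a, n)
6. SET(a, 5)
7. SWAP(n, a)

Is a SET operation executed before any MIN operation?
Yes

First SET: step 1
First MIN: step 3
Since 1 < 3, SET comes first.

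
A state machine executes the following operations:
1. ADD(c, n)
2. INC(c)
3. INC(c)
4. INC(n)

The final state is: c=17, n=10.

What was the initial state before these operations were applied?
c=6, n=9

Working backwards:
Final state: c=17, n=10
Before step 4 (INC(n)): c=17, n=9
Before step 3 (INC(c)): c=16, n=9
Before step 2 (INC(c)): c=15, n=9
Before step 1 (ADD(c, n)): c=6, n=9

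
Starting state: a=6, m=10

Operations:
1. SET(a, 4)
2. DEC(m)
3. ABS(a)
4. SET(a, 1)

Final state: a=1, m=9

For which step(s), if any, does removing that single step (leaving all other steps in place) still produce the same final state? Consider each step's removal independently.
Step(s) 1, 3

Testing removal of each single step:
Without step 1: final = a=1, m=9 (same)
Without step 2: final = a=1, m=10 (different)
Without step 3: final = a=1, m=9 (same)
Without step 4: final = a=4, m=9 (different)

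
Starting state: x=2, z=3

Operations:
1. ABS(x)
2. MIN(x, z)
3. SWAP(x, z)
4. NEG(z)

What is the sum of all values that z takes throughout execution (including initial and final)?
9

Values of z at each step:
Initial: z = 3
After step 1: z = 3
After step 2: z = 3
After step 3: z = 2
After step 4: z = -2
Sum = 3 + 3 + 3 + 2 + -2 = 9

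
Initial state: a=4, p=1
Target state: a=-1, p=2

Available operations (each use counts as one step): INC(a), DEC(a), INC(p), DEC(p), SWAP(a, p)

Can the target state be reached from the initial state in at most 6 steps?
Yes

Path (5 steps): DEC(a) → DEC(a) → DEC(p) → DEC(p) → SWAP(a, p)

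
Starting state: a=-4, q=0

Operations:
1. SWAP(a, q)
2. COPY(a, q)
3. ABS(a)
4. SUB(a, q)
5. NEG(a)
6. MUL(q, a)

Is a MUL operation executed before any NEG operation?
No

First MUL: step 6
First NEG: step 5
Since 6 > 5, NEG comes first.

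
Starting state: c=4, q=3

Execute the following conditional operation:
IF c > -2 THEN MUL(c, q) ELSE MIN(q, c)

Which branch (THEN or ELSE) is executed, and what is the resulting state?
Branch: THEN, Final state: c=12, q=3

Evaluating condition: c > -2
c = 4
Condition is True, so THEN branch executes
After MUL(c, q): c=12, q=3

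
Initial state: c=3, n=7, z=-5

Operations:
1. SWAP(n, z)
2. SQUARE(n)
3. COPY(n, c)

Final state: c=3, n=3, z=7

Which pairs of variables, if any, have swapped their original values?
None

Comparing initial and final values:
c: 3 → 3
z: -5 → 7
n: 7 → 3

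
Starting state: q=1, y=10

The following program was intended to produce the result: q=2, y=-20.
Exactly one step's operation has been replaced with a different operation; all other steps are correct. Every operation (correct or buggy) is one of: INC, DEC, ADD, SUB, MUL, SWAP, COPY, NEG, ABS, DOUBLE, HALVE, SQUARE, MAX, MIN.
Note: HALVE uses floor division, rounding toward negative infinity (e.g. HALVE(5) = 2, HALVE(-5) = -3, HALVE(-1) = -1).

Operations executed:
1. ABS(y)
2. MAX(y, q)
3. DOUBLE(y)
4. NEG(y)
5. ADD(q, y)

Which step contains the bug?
Step 5

Trace with buggy code:
Initial: q=1, y=10
After step 1: q=1, y=10
After step 2: q=1, y=10
After step 3: q=1, y=20
After step 4: q=1, y=-20
After step 5: q=-19, y=-20
Actual final q=-19, y=-20 ≠ expected q=2, y=-20.
Step 5 is the only position where a single-operation replacement can produce the expected result.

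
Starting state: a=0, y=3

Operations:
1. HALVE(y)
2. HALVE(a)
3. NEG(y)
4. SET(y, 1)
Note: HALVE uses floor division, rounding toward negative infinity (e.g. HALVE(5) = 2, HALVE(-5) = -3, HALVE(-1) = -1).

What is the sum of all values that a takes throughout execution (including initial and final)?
0

Values of a at each step:
Initial: a = 0
After step 1: a = 0
After step 2: a = 0
After step 3: a = 0
After step 4: a = 0
Sum = 0 + 0 + 0 + 0 + 0 = 0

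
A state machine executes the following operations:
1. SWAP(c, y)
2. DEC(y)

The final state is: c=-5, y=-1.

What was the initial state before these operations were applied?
c=0, y=-5

Working backwards:
Final state: c=-5, y=-1
Before step 2 (DEC(y)): c=-5, y=0
Before step 1 (SWAP(c, y)): c=0, y=-5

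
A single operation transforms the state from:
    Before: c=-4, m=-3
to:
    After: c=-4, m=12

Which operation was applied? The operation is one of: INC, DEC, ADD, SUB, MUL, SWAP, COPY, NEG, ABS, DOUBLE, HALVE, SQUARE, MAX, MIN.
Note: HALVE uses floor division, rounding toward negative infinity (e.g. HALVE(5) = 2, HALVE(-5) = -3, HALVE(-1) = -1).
MUL(m, c)

Analyzing the change:
Before: c=-4, m=-3
After: c=-4, m=12
Variable m changed from -3 to 12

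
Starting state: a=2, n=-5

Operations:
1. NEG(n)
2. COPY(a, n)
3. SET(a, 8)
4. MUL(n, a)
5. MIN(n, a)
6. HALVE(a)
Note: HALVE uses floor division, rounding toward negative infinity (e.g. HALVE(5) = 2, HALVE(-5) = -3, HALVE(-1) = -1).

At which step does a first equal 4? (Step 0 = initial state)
Step 6

Tracing a:
Initial: a = 2
After step 1: a = 2
After step 2: a = 5
After step 3: a = 8
After step 4: a = 8
After step 5: a = 8
After step 6: a = 4 ← first occurrence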